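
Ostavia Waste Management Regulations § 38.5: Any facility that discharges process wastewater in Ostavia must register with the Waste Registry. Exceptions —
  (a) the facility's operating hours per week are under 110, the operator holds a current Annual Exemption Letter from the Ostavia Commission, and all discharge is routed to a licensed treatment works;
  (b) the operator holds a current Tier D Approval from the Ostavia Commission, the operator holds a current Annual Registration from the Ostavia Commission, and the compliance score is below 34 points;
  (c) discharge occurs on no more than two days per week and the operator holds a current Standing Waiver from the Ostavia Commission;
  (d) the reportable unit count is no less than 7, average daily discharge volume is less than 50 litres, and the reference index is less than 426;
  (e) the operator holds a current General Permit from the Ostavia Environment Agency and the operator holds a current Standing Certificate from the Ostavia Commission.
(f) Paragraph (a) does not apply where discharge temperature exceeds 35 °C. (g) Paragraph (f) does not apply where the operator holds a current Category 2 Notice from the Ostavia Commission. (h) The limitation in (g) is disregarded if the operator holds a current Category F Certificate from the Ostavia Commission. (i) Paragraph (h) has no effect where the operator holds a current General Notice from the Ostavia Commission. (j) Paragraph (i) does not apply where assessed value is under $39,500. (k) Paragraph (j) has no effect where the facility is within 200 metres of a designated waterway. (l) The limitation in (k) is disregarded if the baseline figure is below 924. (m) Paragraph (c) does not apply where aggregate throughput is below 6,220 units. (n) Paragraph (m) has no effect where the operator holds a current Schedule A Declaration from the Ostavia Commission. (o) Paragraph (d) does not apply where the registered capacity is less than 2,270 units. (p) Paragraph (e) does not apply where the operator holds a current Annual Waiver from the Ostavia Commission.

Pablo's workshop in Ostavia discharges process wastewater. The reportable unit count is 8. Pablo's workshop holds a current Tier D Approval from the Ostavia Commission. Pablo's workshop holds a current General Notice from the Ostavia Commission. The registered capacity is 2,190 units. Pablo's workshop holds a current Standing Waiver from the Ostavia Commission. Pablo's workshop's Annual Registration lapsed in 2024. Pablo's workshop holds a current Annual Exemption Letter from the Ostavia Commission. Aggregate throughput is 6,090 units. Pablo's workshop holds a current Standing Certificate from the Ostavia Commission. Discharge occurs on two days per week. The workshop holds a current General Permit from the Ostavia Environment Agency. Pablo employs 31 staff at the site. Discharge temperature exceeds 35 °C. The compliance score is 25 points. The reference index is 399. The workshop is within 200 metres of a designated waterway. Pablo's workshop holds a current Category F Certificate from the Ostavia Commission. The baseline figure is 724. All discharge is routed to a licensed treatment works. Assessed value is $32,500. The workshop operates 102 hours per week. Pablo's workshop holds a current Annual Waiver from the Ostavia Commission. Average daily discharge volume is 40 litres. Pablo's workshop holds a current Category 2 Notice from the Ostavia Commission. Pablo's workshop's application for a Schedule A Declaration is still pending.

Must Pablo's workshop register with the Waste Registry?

All of (a)'s requirements are met (the facility's operating hours per week are 102, under the 110 limit; a current Annual Exemption Letter is held; discharge is routed to a licensed treatment works). However, paragraphs (f)–(l) must be considered: (f) is triggered — discharge temperature exceeds 35 °C. (g) would limit (f) — a current Category 2 Notice is held — but (h) sets (g) aside: (h) operates — a current Category F Certificate is held. (i) operates (a current General Notice is held), but is displaced by (j): (j) operates against (i): assessed value is $32,500, under the $39,500 limit. (k) would limit (j) — the workshop is within 200 m of a designated waterway — but (l) sets (k) aside: (l) operates against (k): the baseline figure is 724, below the 924 limit. So (a) is unavailable.
Exception (b) fails — no current Annual Registration is held.
Exception (c): discharge occurs on no more than two days per week; a current Standing Waiver is held — every condition holds. But applying paragraphs (m)–(n): (m) operates — aggregate throughput is 6,090 units, below the 6,220 units limit. (n), which would lift (m), is not engaged — the Schedule A Declaration is not current. Exception (c) does not apply.
Exception (d): the reportable unit count is 8, meeting the 7 threshold; average daily discharge volume is 40 litres, less than the 50 litres limit; the reference index is 399, less than the 426 limit — every condition holds. However, paragraph (o) must be considered: (o) is triggered — the registered capacity is 2,190 units, less than the 2,270 units limit. So (d) is unavailable.
Exception (e)'s conditions are all satisfied: a current General Permit is held; a current Standing Certificate is held. But: (p) operates against (e): a current Annual Waiver is held. (e) is therefore removed.
No exception applies. The general rule governs.

Yes — Pablo's workshop must register with the Waste Registry.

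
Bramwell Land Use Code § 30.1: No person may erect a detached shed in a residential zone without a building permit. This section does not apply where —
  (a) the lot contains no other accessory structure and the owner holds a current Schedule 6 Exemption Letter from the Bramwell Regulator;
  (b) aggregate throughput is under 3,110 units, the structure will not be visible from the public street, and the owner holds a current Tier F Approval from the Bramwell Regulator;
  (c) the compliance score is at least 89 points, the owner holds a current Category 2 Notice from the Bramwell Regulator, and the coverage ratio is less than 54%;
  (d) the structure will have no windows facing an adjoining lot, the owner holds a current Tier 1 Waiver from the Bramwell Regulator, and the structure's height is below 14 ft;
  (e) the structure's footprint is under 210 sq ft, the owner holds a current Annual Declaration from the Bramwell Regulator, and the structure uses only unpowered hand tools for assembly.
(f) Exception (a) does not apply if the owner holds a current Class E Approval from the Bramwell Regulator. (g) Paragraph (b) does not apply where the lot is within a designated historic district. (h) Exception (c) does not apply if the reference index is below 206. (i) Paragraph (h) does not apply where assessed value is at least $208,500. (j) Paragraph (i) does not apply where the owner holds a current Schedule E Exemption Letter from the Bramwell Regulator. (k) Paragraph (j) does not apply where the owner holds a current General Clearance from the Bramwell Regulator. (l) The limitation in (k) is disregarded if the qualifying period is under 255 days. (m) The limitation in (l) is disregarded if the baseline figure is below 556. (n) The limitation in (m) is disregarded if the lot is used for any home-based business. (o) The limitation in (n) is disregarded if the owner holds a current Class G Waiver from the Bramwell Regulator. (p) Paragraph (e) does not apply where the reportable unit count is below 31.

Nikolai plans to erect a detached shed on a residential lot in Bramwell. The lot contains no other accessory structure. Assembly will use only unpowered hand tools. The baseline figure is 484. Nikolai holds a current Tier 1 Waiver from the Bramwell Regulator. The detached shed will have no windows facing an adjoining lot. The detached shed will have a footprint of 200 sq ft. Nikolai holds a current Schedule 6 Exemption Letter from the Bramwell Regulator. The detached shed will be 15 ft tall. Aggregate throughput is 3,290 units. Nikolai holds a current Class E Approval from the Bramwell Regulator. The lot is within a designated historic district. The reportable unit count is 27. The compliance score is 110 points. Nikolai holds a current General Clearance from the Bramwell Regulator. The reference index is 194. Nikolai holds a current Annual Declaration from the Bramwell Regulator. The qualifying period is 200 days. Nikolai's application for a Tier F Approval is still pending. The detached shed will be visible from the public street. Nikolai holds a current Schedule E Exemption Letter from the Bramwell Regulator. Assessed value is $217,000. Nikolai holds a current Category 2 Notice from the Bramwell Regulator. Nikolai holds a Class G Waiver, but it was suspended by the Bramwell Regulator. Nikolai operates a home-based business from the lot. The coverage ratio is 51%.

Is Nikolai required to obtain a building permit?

All of (a)'s requirements are met (the lot has no other accessory structure; a current Schedule 6 Exemption Letter is held). But applying paragraph (f): (f) is triggered — a current Class E Approval is held. Exception (a) does not apply.
Exception (b) requires that aggregate throughput is under 3,110 units; but aggregate throughput is 3,290 units, not under 3,110 units, so (b) is unavailable.
Exception (c) is satisfied on its face — the compliance score is 110 points, meeting the 89 points threshold; a current Category 2 Notice is held; the coverage ratio is 51%, less than the 54% limit. Turning to paragraphs (h)–(o): (h) operates against (c): the reference index is 194, below the 206 limit. (i) is engaged (assessed value is $217,000, meeting the $208,500 threshold), but is displaced by (j): (j) is engaged — a current Schedule E Exemption Letter is held. (k) would limit (j) — a current General Clearance is held — but (l) sets (k) aside: (l) operates against (k): the qualifying period is 200 days, under the 255 days limit. (m) would limit (l) — the baseline figure is 484, below the 556 limit — but (n) sets (m) aside: (n) applies — a home-based business operates on the lot. (o), which would lift (n), is not triggered — the Class G Waiver is not current. Exception (c) does not apply.
Exception (d) requires that the structure's height is below 14 ft; but the structure's height is 15 ft, not below 14 ft, so (d) is unavailable.
Exception (e): the structure's footprint is 200 sq ft, under the 210 sq ft limit; a current Annual Declaration is held; assembly uses only hand tools — every condition holds. Turning to paragraph (p): (p) is triggered — the reportable unit count is 27, below the 31 limit. (e) is therefore removed.
No exception applies. The general rule governs.

Yes — Nikolai must obtain a building permit.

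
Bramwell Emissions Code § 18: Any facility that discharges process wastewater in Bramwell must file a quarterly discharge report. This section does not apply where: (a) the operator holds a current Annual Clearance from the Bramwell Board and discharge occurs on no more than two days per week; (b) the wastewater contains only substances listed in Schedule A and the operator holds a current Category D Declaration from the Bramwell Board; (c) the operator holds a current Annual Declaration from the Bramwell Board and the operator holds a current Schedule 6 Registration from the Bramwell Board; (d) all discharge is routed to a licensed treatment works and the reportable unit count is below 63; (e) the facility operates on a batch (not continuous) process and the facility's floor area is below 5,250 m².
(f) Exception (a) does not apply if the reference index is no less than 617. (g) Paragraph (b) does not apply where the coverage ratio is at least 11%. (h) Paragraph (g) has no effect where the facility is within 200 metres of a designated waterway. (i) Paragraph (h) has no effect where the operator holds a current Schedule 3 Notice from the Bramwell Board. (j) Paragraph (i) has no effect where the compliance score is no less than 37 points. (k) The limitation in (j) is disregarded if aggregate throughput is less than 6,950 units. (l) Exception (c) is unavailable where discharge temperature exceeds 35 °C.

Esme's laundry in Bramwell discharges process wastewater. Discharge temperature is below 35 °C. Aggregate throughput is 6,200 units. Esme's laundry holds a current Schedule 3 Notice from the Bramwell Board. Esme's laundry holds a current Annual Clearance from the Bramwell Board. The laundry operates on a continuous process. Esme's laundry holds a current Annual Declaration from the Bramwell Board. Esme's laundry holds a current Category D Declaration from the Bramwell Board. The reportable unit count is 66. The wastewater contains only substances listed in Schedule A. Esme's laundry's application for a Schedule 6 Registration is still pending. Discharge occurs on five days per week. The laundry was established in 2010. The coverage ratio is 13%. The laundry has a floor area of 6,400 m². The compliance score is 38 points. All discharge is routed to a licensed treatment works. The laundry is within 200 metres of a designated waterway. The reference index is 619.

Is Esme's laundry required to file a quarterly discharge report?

Exception (a) requires that discharge occurs on no more than two days per week; but discharge occurs on five days per week, so (a) is unavailable.
Exception (b)'s conditions are all satisfied: the wastewater is Schedule-A-only; a current Category D Declaration is held. However, paragraphs (g)–(k) must be considered: (g) operates against (b): the coverage ratio is 13%, meeting the 11% threshold. (h) would limit (g) — the laundry is within 200 m of a designated waterway — but (i) sets (h) aside: (i) applies — a current Schedule 3 Notice is held. (j) would limit (i) — the compliance score is 38 points, meeting the 37 points threshold — but (k) sets (j) aside: (k) operates against (j): aggregate throughput is 6,200 units, less than the 6,950 units limit. Exception (b) does not apply.
Exception (c) fails — the Schedule 6 Registration is not current.
Exception (d) does not apply: the reportable unit count is 66, not below 63.
Exception (e) fails — the facility operates on a continuous process.
No exception is made out. Esme's laundry falls within the general rule.

Yes — Esme's laundry must file a quarterly discharge report.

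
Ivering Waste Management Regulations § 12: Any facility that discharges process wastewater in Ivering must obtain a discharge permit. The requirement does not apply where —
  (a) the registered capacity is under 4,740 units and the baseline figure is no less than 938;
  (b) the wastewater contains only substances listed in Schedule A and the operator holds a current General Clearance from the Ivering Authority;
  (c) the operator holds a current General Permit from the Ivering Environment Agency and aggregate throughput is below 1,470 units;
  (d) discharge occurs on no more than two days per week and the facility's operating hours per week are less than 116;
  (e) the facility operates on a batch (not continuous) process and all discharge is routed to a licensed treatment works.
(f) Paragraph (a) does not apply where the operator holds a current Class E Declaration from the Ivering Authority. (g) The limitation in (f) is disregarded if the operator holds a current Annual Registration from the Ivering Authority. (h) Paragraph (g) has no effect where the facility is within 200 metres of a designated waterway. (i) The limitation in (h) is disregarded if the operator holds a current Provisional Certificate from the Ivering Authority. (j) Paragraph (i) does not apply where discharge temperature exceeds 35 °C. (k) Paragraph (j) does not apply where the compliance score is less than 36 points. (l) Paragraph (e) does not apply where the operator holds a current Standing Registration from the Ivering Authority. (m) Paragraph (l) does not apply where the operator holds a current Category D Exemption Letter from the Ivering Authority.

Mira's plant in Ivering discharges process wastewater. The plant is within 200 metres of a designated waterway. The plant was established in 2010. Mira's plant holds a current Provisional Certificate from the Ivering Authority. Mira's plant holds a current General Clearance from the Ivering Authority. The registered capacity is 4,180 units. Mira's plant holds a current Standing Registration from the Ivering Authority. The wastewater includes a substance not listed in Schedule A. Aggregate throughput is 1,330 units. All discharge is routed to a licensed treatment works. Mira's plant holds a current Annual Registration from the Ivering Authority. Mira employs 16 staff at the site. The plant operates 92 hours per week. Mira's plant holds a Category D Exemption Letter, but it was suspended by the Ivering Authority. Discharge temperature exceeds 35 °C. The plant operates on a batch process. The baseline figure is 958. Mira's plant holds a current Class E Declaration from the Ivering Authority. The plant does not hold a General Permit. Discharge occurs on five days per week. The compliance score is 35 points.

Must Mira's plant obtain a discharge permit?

No — exception (a) applies; Mira's plant is not required to obtain a discharge permit.

Exception (a): the registered capacity is 4,180 units, under the 4,740 units limit; the baseline figure is 958, meeting the 938 threshold — every condition holds. Considering the limiting provisions: (f) would limit (a) — a current Class E Declaration is held — but (g) sets (f) aside: (g) operates against (f): a current Annual Registration is held. (h) applies (the plant is within 200 m of a designated waterway), but yields to (i): (i) operates — a current Provisional Certificate is held. (j) would limit (i) — discharge temperature exceeds 35 °C — but (k) sets (j) aside: (k) is triggered — the compliance score is 35 points, less than the 36 points limit. (a) remains available.
Exception (b) requires that the wastewater contains only substances listed in Schedule A; but the wastewater includes a non-Schedule-A substance, so (b) is unavailable.
Exception (c) requires that the operator holds a current General Permit from the Ivering Environment Agency; but no General Permit is held, so (c) is unavailable.
Exception (d) requires that discharge occurs on no more than two days per week; but discharge occurs on five days per week, so (d) is unavailable.
Exception (e) is satisfied on its face — the facility operates on a batch process; discharge is routed to a licensed treatment works. But: (l) operates against (e): a current Standing Registration is held. (m), which would lift (l), is inapplicable — there is no Category D Exemption Letter in force. Exception (e) does not apply.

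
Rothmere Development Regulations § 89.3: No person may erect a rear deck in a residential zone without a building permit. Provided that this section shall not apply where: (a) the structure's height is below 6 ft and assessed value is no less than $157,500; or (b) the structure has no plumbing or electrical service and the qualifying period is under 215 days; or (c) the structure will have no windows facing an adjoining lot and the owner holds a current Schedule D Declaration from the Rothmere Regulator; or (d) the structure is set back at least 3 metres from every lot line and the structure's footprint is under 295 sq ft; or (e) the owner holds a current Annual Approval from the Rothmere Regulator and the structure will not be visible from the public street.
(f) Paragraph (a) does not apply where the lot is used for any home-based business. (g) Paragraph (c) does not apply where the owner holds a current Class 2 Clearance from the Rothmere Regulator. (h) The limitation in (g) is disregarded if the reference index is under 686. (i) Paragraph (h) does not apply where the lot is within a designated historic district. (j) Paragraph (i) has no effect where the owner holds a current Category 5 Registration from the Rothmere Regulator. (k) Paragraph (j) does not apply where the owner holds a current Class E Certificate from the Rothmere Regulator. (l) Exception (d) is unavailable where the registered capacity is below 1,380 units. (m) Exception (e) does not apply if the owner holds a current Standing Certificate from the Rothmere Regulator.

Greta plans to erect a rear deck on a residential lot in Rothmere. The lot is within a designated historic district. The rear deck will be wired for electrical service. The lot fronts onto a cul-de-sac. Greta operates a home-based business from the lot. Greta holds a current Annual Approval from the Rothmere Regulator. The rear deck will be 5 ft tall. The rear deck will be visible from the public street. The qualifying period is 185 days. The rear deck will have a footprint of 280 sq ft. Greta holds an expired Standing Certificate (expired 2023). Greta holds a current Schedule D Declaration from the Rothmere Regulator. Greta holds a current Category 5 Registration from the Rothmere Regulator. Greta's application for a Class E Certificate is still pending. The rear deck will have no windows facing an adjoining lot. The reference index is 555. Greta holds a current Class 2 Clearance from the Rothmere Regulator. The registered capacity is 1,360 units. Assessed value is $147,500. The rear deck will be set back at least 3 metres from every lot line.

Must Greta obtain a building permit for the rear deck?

No — exception (c) applies; Greta does not need a building permit.

Exception (a) does not apply: assessed value is $147,500, short of $157,500.
Exception (b) fails — electrical service is planned.
Exception (c)'s conditions are all satisfied: no windows face an adjoining lot; a current Schedule D Declaration is held. As to paragraphs (g)–(k): (g) would limit (c) — a current Class 2 Clearance is held — but (h) sets (g) aside: (h) operates against (g): the reference index is 555, under the 686 limit. (i) would limit (h) — the lot is in a historic district — but (j) sets (i) aside: (j) operates against (i): a current Category 5 Registration is held. (k) does not operate here (there is no Class E Certificate in force), so (j) stands. So (c) applies.
Exception (d): the setback is at least 3 m on every side; the structure's footprint is 280 sq ft, under the 295 sq ft limit — every condition holds. However, paragraph (l) must be considered: (l) operates — the registered capacity is 1,360 units, below the 1,380 units limit. So (d) is unavailable.
Exception (e) fails — the structure will be visible from the street.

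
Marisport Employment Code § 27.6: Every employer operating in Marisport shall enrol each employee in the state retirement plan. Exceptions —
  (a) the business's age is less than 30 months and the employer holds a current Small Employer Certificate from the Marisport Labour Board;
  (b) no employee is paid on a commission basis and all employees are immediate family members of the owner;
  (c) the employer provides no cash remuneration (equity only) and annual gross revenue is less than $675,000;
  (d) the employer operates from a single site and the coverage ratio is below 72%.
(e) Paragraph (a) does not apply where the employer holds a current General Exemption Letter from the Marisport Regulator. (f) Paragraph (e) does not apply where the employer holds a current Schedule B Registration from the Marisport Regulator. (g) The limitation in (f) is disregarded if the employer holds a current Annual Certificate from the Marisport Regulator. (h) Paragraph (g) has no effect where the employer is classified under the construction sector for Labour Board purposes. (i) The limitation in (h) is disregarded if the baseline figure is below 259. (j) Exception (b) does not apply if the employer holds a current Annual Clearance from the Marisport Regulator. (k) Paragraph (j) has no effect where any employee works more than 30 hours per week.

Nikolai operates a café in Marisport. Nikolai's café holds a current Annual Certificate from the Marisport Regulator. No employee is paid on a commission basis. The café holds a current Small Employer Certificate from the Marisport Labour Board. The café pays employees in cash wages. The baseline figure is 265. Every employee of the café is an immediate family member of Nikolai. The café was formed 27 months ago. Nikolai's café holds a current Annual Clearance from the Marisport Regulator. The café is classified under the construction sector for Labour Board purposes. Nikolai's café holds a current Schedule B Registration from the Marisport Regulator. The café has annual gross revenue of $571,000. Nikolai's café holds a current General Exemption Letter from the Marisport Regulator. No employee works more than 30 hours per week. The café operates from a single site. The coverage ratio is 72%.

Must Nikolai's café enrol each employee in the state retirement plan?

All of (a)'s requirements are met (the business's age is 27 months, less than the 30 months limit; a current Small Employer Certificate is held). As to paragraphs (e)–(i): (e) operates (a current General Exemption Letter is held), but is itself disapplied by (f): (f) operates against (e): a current Schedule B Registration is held. (g) would limit (f) — a current Annual Certificate is held — but (h) sets (g) aside: (h) operates against (g): the café is classified under the construction sector. (i) is not engaged (the baseline figure is 265, not below 259), so (h) stands. Exception (a) stands.
Exception (b) is satisfied on its face — no employee is paid on commission; every employee is an immediate family member. However, paragraphs (j)–(k) must be considered: (j) operates against (b): a current Annual Clearance is held. (k), which would lift (j), does not operate here — no employee exceeds 30 hours/week. (b) is therefore removed.
Exception (c) fails — employees are paid cash wages.
Exception (d) fails — the coverage ratio is 72%, not below 72%.

No — exception (a) applies; Nikolai's café is not required to enrol each employee in the state retirement plan.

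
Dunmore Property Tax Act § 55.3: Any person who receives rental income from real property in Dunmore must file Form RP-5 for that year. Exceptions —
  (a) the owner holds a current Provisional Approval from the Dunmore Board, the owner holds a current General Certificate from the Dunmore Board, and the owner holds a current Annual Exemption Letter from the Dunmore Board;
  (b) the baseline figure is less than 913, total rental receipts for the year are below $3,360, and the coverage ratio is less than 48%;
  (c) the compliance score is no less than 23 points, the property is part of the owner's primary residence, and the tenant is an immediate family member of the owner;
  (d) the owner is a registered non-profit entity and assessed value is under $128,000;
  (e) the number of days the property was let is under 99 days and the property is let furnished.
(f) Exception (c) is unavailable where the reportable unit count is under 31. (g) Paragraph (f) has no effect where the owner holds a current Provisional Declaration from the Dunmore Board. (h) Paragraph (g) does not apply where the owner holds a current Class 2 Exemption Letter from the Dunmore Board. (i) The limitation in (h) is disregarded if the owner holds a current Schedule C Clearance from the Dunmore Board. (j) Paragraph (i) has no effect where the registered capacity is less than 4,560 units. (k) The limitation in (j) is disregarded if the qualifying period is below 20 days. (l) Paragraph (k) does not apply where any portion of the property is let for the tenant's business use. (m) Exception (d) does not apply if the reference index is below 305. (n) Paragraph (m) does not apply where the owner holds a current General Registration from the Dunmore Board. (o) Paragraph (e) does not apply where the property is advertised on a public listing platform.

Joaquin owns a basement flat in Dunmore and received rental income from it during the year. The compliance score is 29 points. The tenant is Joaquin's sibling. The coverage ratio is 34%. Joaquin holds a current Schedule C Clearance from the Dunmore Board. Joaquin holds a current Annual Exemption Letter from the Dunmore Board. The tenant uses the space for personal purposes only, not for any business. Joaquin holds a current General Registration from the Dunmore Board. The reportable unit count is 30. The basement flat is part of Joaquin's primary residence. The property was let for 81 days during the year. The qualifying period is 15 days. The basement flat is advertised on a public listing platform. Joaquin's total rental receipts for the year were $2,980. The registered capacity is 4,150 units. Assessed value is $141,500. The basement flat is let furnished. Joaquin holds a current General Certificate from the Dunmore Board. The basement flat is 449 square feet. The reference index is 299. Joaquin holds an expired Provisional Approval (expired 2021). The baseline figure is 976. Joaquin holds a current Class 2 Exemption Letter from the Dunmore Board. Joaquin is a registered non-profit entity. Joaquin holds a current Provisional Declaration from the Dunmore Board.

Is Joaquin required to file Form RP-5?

Exception (a) fails — no current Provisional Approval is held.
Exception (b) requires that the baseline figure is less than 913; but the baseline figure is 976, not less than 913, so (b) is unavailable.
Exception (c) is satisfied on its face — the compliance score is 29 points, meeting the 23 points threshold; the basement flat is part of the primary residence; the tenant is an immediate family member. Under paragraphs (f)–(l): (f) operates (the reportable unit count is 30, under the 31 limit), but is set aside by (g): (g) is triggered — a current Provisional Declaration is held. (h) is triggered (a current Class 2 Exemption Letter is held), but is overridden by (i): (i) is triggered — a current Schedule C Clearance is held. (j) operates (the registered capacity is 4,150 units, less than the 4,560 units limit), but is set aside by (k): (k) operates against (j): the qualifying period is 15 days, below the 20 days limit. (l) is not triggered (the space is used for personal purposes only), so (k) stands. Exception (c) stands.
Exception (d) fails — assessed value is $141,500, not under $128,000.
All of (e)'s requirements are met (the number of days the property was let is 81 days, under the 99 days limit; the property is let furnished). But: (o) operates against (e): the property is publicly advertised. (e) is therefore removed.

No — exception (c) applies; Joaquin is not required to file Form RP-5.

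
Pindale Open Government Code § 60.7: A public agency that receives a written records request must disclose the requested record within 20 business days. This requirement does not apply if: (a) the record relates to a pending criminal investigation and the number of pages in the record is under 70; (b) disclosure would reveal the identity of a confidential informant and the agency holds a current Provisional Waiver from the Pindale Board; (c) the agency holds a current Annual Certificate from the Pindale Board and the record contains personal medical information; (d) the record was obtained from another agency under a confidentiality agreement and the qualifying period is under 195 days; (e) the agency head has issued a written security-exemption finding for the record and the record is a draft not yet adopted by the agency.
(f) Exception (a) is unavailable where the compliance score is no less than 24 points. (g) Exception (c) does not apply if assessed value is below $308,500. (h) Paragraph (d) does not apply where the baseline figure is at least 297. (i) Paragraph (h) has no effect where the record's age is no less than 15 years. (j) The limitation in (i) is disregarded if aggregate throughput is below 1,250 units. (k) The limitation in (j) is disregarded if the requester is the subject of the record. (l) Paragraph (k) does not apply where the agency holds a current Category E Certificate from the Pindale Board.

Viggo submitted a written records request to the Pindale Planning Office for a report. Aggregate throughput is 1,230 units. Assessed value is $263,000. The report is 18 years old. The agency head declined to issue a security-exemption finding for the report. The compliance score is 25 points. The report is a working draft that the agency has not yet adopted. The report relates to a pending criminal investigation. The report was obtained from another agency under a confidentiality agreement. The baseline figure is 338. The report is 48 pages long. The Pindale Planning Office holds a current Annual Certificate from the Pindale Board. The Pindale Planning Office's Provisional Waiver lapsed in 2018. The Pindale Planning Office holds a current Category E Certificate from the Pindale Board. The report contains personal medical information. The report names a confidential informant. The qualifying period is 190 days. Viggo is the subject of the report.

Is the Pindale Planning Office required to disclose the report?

Yes — the Pindale Planning Office must disclose the report.

Exception (a): the report relates to a pending investigation; the number of pages in the record is 48, under the 70 limit — every condition holds. Turning to paragraph (f): (f) is triggered — the compliance score is 25 points, meeting the 24 points threshold. So (a) is unavailable.
Exception (b) requires that the agency holds a current Provisional Waiver from the Pindale Board; but there is no Provisional Waiver in force, so (b) is unavailable.
Exception (c) is satisfied on its face — a current Annual Certificate is held; the report contains personal medical information. But applying paragraph (g): (g) operates against (c): assessed value is $263,000, below the $308,500 limit. Exception (c) does not apply.
Exception (d)'s conditions are all satisfied: the report was obtained under a confidentiality agreement; the qualifying period is 190 days, under the 195 days limit. But: (h) operates against (d): the baseline figure is 338, meeting the 297 threshold. (i) would limit (h) — the record's age is 18 years, meeting the 15 years threshold — but (j) sets (i) aside: (j) operates against (i): aggregate throughput is 1,230 units, below the 1,250 units limit. (k) would limit (j) — Viggo is the subject of the report — but (l) sets (k) aside: (l) operates against (k): a current Category E Certificate is held. (d) is therefore removed.
Exception (e) does not apply: the agency head declined to issue a security-exemption finding.
No exception is made out. the Pindale Planning Office falls within the general rule.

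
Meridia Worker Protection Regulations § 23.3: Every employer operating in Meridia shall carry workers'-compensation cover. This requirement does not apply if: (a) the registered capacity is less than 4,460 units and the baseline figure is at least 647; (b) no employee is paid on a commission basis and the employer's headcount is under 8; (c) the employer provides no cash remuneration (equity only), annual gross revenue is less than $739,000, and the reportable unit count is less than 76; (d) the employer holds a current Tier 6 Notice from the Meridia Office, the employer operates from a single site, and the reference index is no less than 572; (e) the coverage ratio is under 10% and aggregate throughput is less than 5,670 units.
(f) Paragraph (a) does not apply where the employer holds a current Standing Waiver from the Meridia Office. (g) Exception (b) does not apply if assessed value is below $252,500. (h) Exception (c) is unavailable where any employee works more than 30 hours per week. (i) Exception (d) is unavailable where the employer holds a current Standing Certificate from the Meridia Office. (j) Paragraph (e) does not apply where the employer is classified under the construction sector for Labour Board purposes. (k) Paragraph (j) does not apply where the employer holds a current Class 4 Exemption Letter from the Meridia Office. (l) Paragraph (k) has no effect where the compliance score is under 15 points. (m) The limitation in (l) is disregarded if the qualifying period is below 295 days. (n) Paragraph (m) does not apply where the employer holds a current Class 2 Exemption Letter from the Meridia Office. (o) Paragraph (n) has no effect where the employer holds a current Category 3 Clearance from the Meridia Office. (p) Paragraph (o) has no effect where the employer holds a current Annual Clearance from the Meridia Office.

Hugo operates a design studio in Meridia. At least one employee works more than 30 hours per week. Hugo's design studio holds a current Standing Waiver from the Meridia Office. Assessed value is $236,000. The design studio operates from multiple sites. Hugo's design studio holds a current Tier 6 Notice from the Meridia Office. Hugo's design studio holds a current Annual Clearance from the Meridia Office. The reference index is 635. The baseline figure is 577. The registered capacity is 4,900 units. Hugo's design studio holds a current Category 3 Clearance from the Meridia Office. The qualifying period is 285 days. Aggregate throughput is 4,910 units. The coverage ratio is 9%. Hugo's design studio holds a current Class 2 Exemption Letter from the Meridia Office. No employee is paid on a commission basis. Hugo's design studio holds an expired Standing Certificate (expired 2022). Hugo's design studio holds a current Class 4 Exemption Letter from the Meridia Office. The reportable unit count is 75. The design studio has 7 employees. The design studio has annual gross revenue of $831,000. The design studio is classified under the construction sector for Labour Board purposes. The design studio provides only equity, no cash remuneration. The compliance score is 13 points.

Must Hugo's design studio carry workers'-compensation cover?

Exception (a) does not apply: the registered capacity is 4,900 units, not less than 4,460 units.
All of (b)'s requirements are met (no employee is paid on commission; the employer's headcount is 7, under the 8 limit). But applying paragraph (g): (g) is triggered — assessed value is $236,000, below the $252,500 limit. (b) is therefore removed.
Exception (c) requires that annual gross revenue is less than $739,000; but annual gross revenue is $831,000, not less than $739,000, so (c) is unavailable.
Exception (d) does not apply: the employer operates from multiple sites.
Exception (e) is satisfied on its face — the coverage ratio is 9%, under the 10% limit; aggregate throughput is 4,910 units, less than the 5,670 units limit. But: (j) applies — the design studio is classified under the construction sector. (k) is engaged (a current Class 4 Exemption Letter is held), but is overridden by (l): (l) operates against (k): the compliance score is 13 points, under the 15 points limit. (m) applies (the qualifying period is 285 days, below the 295 days limit), but is set aside by (n): (n) operates against (m): a current Class 2 Exemption Letter is held. (o) would limit (n) — a current Category 3 Clearance is held — but (p) sets (o) aside: (p) operates against (o): a current Annual Clearance is held. Exception (e) does not apply.
None of the exceptions is available; § 23.3 applies in full.

Yes — Hugo's design studio must carry workers'-compensation cover.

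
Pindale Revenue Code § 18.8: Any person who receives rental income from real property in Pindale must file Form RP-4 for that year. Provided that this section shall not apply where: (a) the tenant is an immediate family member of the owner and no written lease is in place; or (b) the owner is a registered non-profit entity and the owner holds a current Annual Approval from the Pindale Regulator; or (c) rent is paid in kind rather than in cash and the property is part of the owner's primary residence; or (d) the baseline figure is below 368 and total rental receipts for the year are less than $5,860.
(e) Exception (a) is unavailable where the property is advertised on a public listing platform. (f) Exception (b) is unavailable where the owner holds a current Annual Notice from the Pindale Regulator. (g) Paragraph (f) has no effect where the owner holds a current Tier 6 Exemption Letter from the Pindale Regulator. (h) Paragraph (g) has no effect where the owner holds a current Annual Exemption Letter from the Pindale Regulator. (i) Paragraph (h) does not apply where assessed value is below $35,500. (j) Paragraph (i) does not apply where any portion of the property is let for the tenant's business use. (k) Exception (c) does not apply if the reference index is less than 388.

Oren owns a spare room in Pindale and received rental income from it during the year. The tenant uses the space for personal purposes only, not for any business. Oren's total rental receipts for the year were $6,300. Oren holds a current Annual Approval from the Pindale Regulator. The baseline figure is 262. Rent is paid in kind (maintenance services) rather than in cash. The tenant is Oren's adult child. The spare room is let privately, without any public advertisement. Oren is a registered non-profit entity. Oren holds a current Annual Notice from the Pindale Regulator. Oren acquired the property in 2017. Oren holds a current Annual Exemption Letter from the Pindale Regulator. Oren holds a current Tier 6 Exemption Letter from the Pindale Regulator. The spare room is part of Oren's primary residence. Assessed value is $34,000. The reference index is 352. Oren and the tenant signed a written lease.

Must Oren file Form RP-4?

No — exception (b) applies; Oren is not required to file Form RP-4.

Exception (a) fails — a written lease is in place.
Exception (b) is satisfied on its face — Oren is a registered non-profit; a current Annual Approval is held. As to paragraphs (f)–(j): (f) would limit (b) — a current Annual Notice is held — but (g) sets (f) aside: (g) operates against (f): a current Tier 6 Exemption Letter is held. (h) would limit (g) — a current Annual Exemption Letter is held — but (i) sets (h) aside: (i) is engaged — assessed value is $34,000, below the $35,500 limit. (j), which would lift (i), is inapplicable — the space is used for personal purposes only. (b) remains available.
All of (c)'s requirements are met (rent is paid in kind; the spare room is part of the primary residence). But: (k) operates — the reference index is 352, less than the 388 limit. (c) is therefore removed.
Exception (d) does not apply: total rental receipts for the year are $6,300, not less than $5,860.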